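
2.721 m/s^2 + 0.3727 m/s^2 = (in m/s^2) 3.094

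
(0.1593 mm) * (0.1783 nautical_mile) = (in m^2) 0.0526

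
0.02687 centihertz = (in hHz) 2.687e-06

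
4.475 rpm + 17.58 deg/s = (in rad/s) 0.7754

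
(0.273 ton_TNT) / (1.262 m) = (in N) 9.051e+08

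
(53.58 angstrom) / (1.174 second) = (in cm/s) 4.564e-07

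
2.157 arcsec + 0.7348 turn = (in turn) 0.7348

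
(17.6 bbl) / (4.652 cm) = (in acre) 0.01486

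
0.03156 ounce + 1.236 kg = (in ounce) 43.63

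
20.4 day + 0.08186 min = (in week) 2.914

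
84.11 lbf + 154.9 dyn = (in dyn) 3.741e+07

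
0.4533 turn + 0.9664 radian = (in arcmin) 1.311e+04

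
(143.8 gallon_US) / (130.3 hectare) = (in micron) 0.4178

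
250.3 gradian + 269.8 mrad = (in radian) 4.202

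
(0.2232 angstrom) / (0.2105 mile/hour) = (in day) 2.745e-15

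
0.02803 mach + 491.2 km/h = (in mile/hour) 326.6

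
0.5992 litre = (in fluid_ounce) 20.26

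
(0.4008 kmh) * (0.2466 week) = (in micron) 1.66e+10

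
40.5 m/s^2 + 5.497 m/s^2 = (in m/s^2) 46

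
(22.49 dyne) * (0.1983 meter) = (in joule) 4.46e-05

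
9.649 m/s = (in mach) 0.02834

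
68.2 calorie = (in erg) 2.853e+09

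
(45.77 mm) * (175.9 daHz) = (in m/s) 80.51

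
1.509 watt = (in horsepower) 0.002024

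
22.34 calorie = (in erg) 9.347e+08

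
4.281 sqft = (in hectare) 3.977e-05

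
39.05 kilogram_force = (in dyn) 3.829e+07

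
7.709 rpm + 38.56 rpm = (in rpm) 46.27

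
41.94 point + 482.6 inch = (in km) 0.01227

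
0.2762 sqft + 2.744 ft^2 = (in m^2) 0.2806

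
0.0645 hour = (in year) 7.363e-06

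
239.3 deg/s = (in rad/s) 4.177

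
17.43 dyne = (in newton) 0.0001743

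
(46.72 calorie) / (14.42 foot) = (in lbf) 9.998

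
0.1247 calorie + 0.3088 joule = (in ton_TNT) 1.985e-10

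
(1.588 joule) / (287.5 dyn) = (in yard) 604.1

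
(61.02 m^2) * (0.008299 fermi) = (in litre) 5.064e-13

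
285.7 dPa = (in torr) 0.2143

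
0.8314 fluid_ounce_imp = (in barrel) 0.0001486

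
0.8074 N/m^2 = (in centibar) 0.0008074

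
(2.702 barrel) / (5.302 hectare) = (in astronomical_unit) 5.416e-17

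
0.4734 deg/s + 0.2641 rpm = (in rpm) 0.343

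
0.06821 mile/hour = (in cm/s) 3.049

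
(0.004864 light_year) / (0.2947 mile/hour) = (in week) 5.775e+08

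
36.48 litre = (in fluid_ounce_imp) 1284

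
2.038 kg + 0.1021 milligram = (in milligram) 2.038e+06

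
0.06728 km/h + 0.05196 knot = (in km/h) 0.1635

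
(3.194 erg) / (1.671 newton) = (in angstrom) 1911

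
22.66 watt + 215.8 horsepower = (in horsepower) 215.8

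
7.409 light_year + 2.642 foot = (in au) 4.686e+05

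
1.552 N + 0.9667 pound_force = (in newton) 5.852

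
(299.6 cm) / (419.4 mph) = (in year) 5.067e-10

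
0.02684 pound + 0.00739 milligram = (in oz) 0.4294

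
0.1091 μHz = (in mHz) 0.0001091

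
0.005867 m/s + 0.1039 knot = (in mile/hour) 0.1327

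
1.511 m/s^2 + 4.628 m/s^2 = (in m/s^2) 6.139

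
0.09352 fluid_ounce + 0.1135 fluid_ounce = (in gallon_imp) 0.001347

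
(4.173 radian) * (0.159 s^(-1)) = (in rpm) 6.336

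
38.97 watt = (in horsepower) 0.05226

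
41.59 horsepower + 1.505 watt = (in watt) 3.102e+04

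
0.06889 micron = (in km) 6.889e-11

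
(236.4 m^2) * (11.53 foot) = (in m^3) 830.8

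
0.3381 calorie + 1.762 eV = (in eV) 8.829e+18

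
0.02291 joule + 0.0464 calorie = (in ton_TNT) 5.188e-11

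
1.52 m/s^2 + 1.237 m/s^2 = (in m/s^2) 2.757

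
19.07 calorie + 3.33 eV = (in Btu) 0.07563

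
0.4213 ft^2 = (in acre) 9.672e-06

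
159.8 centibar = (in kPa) 159.8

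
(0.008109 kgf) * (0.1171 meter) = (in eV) 5.812e+16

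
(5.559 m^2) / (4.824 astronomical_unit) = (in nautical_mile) 4.159e-15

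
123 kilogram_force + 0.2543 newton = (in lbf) 271.2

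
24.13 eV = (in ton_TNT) 9.24e-28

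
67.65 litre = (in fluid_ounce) 2288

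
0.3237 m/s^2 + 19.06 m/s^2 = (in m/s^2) 19.38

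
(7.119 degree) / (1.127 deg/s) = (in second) 6.317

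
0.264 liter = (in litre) 0.264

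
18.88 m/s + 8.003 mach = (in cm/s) 2.744e+05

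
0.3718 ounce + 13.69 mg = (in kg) 0.01055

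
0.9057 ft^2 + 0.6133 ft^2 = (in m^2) 0.1411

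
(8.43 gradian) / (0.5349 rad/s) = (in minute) 0.004126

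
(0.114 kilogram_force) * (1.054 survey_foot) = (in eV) 2.242e+18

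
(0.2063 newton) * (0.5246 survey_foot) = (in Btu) 3.127e-05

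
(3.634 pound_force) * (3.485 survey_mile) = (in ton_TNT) 2.167e-05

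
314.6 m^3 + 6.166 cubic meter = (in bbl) 2018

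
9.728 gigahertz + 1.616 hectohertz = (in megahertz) 9728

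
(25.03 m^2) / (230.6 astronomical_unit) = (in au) 4.85e-24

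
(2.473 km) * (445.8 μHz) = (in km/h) 3.969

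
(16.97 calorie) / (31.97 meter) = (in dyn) 2.221e+05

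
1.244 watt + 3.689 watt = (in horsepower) 0.006615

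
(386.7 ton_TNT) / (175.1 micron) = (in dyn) 9.24e+20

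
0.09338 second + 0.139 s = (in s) 0.2324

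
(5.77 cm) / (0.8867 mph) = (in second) 0.1456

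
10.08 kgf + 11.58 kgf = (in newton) 212.4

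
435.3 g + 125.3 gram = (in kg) 0.5606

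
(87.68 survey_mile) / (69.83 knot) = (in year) 0.0001246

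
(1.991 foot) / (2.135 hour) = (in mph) 0.0001766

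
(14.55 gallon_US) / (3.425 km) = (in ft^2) 0.0001731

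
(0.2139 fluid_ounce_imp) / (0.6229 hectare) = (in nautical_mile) 5.268e-13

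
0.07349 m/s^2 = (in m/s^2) 0.07349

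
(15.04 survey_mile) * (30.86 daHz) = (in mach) 2.194e+04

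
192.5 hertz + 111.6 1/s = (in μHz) 3.041e+08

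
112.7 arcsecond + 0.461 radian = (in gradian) 29.38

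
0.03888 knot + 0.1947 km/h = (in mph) 0.1657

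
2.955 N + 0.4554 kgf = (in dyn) 7.421e+05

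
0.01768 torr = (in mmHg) 0.01768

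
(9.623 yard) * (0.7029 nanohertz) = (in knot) 1.202e-08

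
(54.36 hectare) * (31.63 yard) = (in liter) 1.572e+10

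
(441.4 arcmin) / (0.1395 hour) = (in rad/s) 0.0002557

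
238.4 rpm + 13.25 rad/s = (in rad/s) 38.22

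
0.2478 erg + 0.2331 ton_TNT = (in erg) 9.753e+15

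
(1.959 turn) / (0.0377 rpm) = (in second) 3118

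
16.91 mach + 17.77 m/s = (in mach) 16.96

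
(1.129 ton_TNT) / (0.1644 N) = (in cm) 2.873e+12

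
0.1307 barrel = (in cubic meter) 0.02078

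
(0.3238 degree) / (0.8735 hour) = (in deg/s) 0.000103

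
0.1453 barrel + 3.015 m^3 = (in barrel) 19.11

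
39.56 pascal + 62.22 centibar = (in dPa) 6.226e+05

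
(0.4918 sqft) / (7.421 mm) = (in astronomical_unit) 4.116e-11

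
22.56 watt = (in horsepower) 0.03025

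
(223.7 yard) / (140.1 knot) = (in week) 4.693e-06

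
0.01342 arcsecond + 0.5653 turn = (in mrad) 3552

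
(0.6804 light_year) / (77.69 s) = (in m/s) 8.286e+13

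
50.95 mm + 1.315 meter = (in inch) 53.78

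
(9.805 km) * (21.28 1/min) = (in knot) 6760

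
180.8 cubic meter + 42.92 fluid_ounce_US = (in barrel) 1137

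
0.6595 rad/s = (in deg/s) 37.79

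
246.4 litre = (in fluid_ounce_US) 8332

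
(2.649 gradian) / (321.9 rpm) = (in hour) 3.429e-07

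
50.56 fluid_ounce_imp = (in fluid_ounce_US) 48.58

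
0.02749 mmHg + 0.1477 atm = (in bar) 0.1497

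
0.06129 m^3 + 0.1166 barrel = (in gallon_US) 21.09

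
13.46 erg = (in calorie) 3.217e-07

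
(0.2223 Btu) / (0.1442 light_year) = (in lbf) 3.865e-14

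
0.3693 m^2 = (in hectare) 3.693e-05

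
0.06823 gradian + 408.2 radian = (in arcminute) 1.403e+06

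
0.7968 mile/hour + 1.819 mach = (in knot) 1205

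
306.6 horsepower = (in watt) 2.286e+05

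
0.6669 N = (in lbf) 0.1499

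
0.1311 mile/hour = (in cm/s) 5.861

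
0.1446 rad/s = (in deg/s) 8.285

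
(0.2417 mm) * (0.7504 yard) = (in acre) 4.098e-08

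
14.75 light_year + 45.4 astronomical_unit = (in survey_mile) 8.671e+13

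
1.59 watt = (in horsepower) 0.002132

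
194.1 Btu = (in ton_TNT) 4.895e-05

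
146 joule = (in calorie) 34.89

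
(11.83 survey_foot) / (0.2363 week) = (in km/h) 9.083e-05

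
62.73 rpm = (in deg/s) 376.4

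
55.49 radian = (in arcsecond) 1.145e+07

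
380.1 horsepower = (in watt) 2.834e+05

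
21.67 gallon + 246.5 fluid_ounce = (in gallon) 23.6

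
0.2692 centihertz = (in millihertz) 2.692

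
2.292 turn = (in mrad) 1.44e+04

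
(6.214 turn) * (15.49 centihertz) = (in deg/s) 346.5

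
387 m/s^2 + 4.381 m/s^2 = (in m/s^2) 391.4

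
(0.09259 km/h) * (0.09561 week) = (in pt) 4.216e+06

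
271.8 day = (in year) 0.7447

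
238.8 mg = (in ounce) 0.008423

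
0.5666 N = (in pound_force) 0.1274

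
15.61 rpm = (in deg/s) 93.66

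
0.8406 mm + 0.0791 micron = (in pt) 2.383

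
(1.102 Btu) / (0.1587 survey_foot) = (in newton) 2.404e+04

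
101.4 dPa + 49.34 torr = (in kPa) 6.588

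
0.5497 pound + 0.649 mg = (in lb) 0.5497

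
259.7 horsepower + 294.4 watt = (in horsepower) 260.1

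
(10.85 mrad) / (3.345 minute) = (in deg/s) 0.003097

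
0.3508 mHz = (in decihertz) 0.003508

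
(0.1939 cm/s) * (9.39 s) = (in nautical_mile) 9.831e-06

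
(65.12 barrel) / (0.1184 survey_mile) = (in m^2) 0.05433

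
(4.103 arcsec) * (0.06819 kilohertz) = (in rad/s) 0.001356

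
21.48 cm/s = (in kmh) 0.7733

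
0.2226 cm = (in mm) 2.226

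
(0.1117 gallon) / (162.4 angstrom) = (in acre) 6.434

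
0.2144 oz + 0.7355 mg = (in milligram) 6079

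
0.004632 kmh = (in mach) 3.779e-06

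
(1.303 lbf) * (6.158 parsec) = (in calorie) 2.632e+17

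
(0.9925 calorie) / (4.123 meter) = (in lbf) 0.2264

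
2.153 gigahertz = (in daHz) 2.153e+08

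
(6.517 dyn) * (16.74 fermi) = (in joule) 1.091e-18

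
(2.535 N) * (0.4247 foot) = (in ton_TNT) 7.843e-11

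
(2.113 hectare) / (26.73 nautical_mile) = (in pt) 1210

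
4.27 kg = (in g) 4270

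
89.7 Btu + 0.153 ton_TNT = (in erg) 6.402e+15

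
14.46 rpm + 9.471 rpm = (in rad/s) 2.506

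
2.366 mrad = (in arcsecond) 488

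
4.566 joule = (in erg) 4.566e+07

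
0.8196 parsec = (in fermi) 2.529e+31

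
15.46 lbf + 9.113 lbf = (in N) 109.3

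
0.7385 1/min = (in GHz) 1.231e-11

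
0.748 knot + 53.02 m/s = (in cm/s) 5340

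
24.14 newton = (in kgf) 2.462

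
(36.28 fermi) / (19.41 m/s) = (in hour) 5.192e-19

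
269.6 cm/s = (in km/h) 9.706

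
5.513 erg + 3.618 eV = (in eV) 3.441e+12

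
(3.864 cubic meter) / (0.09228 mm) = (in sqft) 4.507e+05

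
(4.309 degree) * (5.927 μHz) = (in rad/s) 4.457e-07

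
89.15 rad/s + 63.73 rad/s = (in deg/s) 8759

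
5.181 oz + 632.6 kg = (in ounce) 2.232e+04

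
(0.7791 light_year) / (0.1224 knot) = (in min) 1.951e+15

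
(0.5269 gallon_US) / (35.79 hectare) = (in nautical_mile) 3.009e-12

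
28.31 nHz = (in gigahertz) 2.831e-17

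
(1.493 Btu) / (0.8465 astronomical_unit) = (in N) 1.244e-08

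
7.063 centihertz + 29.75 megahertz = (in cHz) 2.975e+09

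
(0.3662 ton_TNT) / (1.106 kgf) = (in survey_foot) 4.635e+08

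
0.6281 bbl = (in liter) 99.86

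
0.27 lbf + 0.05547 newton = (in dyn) 1.256e+05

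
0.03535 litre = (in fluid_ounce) 1.195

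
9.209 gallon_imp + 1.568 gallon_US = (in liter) 47.8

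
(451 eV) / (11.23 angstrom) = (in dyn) 0.006434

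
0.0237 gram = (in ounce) 0.000836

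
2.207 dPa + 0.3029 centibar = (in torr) 2.274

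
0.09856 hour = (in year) 1.125e-05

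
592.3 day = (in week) 84.61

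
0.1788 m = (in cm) 17.88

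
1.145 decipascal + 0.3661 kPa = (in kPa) 0.3662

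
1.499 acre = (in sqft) 6.53e+04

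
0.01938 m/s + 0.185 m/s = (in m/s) 0.2044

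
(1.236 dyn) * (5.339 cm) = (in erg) 6.599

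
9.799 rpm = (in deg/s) 58.79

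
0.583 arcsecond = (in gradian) 0.0001799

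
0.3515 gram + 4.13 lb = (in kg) 1.874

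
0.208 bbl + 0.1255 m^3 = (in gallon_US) 41.89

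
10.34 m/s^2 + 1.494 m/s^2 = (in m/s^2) 11.83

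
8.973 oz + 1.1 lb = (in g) 753.3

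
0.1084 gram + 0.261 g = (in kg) 0.0003694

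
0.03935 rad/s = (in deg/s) 2.255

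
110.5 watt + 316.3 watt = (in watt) 426.8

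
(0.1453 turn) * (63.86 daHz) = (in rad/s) 583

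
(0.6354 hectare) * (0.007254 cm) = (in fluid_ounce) 1.559e+04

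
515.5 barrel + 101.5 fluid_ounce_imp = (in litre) 8.196e+04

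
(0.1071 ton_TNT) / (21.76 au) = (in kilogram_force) 1.404e-05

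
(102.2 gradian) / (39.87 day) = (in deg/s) 2.67e-05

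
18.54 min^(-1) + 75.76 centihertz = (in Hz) 1.067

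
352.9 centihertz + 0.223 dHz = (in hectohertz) 0.03551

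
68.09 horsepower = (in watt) 5.077e+04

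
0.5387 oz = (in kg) 0.01527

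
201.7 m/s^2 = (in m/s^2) 201.7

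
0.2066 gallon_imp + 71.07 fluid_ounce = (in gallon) 0.8034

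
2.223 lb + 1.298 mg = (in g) 1008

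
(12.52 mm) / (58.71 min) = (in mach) 1.044e-08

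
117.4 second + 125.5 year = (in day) 4.581e+04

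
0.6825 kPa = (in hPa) 6.825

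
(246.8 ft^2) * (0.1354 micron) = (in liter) 0.003105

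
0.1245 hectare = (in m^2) 1245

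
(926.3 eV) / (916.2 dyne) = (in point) 4.592e-11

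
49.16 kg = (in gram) 4.916e+04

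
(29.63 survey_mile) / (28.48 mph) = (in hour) 1.04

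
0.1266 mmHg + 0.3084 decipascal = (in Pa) 16.91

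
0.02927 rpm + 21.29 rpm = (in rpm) 21.32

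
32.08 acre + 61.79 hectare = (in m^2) 7.477e+05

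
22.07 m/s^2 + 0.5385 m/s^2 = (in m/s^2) 22.61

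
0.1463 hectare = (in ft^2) 1.575e+04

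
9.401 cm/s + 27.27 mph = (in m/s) 12.28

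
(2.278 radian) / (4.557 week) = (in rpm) 7.893e-06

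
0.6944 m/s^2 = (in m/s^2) 0.6944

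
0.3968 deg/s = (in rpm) 0.06613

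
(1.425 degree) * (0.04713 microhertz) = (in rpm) 1.119e-08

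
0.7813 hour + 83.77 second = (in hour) 0.8046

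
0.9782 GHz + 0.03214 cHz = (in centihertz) 9.782e+10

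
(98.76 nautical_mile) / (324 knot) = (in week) 0.001814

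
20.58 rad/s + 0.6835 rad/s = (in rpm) 203.1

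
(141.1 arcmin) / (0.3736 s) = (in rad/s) 0.1099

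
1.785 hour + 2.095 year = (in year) 2.095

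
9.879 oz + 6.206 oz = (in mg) 4.56e+05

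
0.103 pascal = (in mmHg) 0.0007726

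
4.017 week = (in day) 28.12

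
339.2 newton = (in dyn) 3.392e+07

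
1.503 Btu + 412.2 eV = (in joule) 1586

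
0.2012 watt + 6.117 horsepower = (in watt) 4562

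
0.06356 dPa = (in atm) 6.273e-08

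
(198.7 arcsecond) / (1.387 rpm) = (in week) 1.097e-08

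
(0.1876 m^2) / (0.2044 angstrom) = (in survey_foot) 3.011e+10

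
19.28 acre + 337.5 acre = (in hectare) 144.4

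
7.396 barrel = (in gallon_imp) 258.7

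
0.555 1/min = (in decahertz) 0.000925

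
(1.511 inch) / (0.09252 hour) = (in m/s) 0.0001152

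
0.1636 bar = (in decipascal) 1.636e+05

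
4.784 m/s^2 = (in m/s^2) 4.784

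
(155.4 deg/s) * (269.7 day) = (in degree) 3.621e+09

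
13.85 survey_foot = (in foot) 13.85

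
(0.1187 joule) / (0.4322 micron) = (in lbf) 6.174e+04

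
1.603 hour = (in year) 0.000183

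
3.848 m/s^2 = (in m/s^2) 3.848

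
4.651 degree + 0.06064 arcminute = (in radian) 0.08119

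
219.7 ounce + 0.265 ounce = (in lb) 13.75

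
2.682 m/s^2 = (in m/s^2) 2.682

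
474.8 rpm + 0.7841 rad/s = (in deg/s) 2894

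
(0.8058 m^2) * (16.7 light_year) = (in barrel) 8.008e+17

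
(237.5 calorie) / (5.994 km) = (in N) 0.1658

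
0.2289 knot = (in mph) 0.2634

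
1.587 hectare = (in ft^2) 1.708e+05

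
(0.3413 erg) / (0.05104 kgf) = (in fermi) 6.819e+07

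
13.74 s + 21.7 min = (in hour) 0.3655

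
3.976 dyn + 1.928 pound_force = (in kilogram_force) 0.8745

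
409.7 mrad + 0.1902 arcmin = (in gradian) 26.09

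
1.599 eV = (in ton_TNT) 6.123e-29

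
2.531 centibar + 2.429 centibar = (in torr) 37.2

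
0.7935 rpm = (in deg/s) 4.761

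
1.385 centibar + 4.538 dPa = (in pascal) 1385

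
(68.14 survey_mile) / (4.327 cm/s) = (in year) 0.08036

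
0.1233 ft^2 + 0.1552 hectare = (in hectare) 0.1552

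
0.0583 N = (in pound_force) 0.01311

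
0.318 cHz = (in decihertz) 0.0318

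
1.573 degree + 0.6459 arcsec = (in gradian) 1.748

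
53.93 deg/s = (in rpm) 8.988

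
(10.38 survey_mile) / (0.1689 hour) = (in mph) 61.46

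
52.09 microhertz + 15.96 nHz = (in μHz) 52.11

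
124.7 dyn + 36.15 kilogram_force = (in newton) 354.5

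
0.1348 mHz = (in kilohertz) 1.348e-07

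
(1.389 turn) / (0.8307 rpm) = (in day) 0.001161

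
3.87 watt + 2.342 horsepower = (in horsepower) 2.347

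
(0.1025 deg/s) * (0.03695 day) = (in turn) 0.909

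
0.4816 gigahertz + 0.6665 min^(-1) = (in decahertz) 4.816e+07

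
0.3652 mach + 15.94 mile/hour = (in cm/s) 1.315e+04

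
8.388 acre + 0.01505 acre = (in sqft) 3.66e+05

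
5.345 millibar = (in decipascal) 5345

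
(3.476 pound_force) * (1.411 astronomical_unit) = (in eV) 2.037e+31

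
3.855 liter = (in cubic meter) 0.003855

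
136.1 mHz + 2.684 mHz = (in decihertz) 1.388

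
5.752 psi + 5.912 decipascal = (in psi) 5.752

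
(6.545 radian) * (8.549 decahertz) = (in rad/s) 559.5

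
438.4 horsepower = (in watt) 3.269e+05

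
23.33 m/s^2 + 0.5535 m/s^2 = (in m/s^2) 23.88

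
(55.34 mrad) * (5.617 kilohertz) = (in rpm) 2968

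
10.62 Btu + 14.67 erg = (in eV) 6.993e+22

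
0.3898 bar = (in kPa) 38.98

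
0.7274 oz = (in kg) 0.02062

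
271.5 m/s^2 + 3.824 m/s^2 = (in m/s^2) 275.3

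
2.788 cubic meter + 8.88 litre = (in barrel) 17.59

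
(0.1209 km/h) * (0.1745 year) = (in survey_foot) 6.063e+05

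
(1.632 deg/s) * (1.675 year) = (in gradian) 9.579e+07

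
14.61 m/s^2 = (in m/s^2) 14.61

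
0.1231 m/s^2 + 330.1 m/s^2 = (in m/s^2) 330.2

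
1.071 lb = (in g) 485.8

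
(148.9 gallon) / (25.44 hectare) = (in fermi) 2.216e+09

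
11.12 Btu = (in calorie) 2804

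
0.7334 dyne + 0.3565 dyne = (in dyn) 1.09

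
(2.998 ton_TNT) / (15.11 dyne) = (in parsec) 0.00269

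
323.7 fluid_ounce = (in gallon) 2.529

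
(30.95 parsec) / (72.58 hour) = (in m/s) 3.655e+12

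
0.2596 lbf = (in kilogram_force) 0.1178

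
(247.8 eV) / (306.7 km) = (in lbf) 2.91e-23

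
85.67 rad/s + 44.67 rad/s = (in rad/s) 130.3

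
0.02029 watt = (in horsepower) 2.721e-05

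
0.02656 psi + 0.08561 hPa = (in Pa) 191.7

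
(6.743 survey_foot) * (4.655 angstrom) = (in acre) 2.364e-13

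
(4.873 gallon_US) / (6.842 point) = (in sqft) 82.26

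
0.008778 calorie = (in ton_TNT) 8.778e-12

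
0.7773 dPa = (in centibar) 7.773e-05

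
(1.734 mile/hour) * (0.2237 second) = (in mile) 0.0001077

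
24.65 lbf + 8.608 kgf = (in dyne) 1.941e+07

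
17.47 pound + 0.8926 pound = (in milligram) 8.329e+06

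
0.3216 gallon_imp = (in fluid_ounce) 49.44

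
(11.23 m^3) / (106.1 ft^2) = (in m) 1.139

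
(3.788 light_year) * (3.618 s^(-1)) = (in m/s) 1.297e+17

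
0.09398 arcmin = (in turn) 4.351e-06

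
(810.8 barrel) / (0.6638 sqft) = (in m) 2090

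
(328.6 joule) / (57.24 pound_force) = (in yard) 1.411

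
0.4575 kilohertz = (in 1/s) 457.5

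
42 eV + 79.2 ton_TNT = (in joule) 3.314e+11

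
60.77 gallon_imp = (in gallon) 72.98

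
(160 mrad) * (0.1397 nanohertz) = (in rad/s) 2.235e-11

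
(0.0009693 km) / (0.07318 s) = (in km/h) 47.68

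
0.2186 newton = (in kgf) 0.02229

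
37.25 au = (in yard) 6.094e+12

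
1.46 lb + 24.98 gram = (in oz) 24.24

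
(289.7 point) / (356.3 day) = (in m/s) 3.32e-09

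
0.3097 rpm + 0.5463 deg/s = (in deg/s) 2.404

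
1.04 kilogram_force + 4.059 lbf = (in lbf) 6.352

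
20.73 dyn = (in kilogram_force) 2.114e-05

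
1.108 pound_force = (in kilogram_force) 0.5026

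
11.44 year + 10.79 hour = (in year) 11.44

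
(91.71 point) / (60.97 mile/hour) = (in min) 1.978e-05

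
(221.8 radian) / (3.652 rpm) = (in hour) 0.1611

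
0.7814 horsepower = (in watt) 582.7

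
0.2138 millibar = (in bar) 0.0002138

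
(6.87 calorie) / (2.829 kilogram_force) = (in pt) 2937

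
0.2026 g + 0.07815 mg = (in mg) 202.7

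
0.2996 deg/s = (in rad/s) 0.005229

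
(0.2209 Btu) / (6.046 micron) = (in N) 3.855e+07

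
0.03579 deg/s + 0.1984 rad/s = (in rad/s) 0.199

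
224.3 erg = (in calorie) 5.361e-06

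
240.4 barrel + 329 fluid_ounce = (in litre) 3.823e+04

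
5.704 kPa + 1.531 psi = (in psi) 2.358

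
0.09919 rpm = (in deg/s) 0.5951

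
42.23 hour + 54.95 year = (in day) 2.006e+04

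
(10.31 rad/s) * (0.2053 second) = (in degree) 121.3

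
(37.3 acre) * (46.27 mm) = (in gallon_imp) 1.536e+06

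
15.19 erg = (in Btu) 1.44e-09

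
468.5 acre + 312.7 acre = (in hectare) 316.1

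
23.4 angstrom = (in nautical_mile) 1.263e-12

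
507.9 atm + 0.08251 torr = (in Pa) 5.146e+07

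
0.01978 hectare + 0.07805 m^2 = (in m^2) 197.9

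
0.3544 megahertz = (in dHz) 3.544e+06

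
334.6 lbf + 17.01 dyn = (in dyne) 1.488e+08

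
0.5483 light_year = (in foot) 1.702e+16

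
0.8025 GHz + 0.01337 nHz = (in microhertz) 8.025e+14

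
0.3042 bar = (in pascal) 3.042e+04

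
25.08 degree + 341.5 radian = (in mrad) 3.419e+05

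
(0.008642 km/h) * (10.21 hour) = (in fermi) 8.823e+16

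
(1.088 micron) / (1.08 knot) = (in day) 2.266e-11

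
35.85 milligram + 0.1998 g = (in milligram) 235.7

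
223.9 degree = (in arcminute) 1.343e+04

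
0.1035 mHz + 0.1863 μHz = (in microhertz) 103.7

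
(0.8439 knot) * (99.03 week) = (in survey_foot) 8.531e+07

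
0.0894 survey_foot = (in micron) 2.725e+04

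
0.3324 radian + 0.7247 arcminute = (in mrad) 332.6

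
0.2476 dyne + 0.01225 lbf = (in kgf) 0.005557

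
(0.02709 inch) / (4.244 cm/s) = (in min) 0.0002702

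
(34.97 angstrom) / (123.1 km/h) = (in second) 1.023e-10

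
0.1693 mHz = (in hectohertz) 1.693e-06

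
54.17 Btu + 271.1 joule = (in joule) 5.742e+04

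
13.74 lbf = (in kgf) 6.232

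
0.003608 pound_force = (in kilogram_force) 0.001637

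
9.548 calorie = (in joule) 39.95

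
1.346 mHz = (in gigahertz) 1.346e-12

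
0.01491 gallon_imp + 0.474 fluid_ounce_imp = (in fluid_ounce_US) 2.747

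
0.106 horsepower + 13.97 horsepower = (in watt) 1.05e+04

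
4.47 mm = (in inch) 0.176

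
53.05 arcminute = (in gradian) 0.9824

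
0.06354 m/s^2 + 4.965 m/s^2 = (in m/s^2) 5.029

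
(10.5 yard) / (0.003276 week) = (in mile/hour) 0.01084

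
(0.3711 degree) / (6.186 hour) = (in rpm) 2.777e-06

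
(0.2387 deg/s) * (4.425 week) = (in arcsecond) 2.3e+09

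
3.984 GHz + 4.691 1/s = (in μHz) 3.984e+15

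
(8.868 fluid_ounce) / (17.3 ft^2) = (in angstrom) 1.632e+06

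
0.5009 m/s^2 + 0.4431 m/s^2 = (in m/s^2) 0.944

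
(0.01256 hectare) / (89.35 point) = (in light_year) 4.212e-13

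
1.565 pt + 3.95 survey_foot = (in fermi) 1.205e+15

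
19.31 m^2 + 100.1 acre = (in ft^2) 4.361e+06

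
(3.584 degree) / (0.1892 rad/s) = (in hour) 9.184e-05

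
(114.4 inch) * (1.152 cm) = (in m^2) 0.03347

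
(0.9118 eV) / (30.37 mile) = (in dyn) 2.989e-19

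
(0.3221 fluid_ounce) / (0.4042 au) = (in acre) 3.893e-20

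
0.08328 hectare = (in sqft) 8964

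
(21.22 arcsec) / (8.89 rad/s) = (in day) 1.339e-10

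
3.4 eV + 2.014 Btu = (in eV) 1.326e+22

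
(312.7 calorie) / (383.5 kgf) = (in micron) 3.479e+05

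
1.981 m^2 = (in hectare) 0.0001981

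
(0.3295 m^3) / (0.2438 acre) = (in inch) 0.01315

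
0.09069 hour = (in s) 326.5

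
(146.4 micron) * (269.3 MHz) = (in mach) 115.8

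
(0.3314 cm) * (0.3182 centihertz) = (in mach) 3.097e-08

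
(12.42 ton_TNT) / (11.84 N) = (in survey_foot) 1.44e+10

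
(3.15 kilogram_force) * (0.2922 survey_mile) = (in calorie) 3472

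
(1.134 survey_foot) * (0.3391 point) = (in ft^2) 0.0004451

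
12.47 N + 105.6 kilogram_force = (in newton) 1048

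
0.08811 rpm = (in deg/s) 0.5287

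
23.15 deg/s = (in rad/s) 0.404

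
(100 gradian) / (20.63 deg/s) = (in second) 4.363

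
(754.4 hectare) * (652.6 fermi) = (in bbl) 3.097e-05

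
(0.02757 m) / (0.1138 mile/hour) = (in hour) 0.0001505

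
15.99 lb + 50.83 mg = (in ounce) 255.8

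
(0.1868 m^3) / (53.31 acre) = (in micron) 0.8659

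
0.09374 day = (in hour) 2.25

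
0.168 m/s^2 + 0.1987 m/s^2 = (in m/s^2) 0.3667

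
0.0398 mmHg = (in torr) 0.0398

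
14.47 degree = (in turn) 0.04019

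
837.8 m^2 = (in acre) 0.207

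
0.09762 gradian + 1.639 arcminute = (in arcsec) 414.6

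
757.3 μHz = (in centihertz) 0.07573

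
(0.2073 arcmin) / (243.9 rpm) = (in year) 7.486e-14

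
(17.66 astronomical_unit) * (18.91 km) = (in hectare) 4.996e+12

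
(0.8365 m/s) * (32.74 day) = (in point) 6.707e+09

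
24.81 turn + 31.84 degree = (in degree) 8963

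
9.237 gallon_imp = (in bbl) 0.2641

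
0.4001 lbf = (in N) 1.78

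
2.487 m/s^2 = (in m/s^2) 2.487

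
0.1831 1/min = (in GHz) 3.052e-12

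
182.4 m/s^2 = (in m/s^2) 182.4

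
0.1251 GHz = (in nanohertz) 1.251e+17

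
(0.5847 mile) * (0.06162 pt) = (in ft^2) 0.2202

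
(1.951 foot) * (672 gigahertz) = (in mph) 8.939e+11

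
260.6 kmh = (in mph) 161.9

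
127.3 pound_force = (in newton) 566.3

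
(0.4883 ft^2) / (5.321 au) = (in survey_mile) 3.541e-17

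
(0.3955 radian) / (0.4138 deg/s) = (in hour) 0.01521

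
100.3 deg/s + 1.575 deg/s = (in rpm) 16.98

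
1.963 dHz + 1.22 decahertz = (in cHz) 1240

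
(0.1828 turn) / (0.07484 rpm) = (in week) 0.0002423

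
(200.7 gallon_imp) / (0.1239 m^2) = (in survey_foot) 24.16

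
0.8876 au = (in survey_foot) 4.356e+11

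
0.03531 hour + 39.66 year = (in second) 1.251e+09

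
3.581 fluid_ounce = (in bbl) 0.0006661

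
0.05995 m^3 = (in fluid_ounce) 2027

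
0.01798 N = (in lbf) 0.004042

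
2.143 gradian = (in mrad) 33.66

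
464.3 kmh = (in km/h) 464.3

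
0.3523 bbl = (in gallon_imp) 12.32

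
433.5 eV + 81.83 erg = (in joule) 8.183e-06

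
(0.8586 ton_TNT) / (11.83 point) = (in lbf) 1.935e+11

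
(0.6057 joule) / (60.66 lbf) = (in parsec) 7.275e-20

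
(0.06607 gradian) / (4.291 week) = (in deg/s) 2.291e-08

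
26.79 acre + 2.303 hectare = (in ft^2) 1.415e+06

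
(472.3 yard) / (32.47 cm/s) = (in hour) 0.3695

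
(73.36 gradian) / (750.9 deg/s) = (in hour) 2.442e-05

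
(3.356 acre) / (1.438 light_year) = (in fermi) 998.3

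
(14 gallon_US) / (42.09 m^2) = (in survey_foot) 0.004131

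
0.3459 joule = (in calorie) 0.08267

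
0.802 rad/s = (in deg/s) 45.95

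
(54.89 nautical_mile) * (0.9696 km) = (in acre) 2.436e+04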